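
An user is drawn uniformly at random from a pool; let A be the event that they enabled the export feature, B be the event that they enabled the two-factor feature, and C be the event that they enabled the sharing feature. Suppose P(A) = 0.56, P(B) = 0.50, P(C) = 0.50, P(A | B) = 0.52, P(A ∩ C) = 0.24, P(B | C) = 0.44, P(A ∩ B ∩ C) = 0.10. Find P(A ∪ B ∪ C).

P(A ∩ B) = P(B)·P(A|B) = 0.50 × 0.52 = 0.26
P(B ∩ C) = P(C)·P(B|C) = 0.50 × 0.44 = 0.22
P(A ∪ B ∪ C) = 0.56 + 0.50 + 0.50 − 0.26 − 0.24 − 0.22 + 0.10 = 0.94

0.94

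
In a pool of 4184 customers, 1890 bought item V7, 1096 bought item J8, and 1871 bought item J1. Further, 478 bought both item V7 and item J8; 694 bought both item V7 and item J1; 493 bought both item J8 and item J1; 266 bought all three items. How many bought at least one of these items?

Apply inclusion-exclusion:
|union| = 1890 + 1096 + 1871 − 478 − 694 − 493 + 266 = 3458

3458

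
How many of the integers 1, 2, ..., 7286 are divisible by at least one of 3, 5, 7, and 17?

4151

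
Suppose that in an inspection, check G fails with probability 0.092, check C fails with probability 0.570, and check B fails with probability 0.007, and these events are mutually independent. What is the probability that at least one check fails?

0.61229308

P(none) = (1 − 0.092) × (1 − 0.570) × (1 − 0.007) = 0.908 × 0.430 × 0.993 = 0.38770692
P(at least one) = 1 − 0.38770692 = 0.61229308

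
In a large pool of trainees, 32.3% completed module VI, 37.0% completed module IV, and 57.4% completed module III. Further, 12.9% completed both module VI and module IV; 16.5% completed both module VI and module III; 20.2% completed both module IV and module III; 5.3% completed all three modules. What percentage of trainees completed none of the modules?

17.6%

P(≥1) = 32.3 + 37.0 + 57.4 − 12.9 − 16.5 − 20.2 + 5.3 = 82.4%
P(none) = 100% − 82.4% = 17.6%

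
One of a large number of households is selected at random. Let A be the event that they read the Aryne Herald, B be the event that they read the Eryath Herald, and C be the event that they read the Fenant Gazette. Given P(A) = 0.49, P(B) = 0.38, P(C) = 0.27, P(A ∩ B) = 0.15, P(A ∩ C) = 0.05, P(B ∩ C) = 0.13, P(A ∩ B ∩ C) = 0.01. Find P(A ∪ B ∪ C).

P(A ∪ B ∪ C) = 0.49 + 0.38 + 0.27 − 0.15 − 0.05 − 0.13 + 0.01 = 0.82

0.82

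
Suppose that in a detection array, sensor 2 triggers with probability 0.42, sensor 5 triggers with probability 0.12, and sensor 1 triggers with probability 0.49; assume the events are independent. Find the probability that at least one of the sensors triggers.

Independence gives P(none) = ∏(1 − pᵢ).
P(none) = (1 − 0.42) × (1 − 0.12) × (1 − 0.49) = 0.58 × 0.88 × 0.51 = 0.260304
P(at least one) = 1 − 0.260304 = 0.739696

0.739696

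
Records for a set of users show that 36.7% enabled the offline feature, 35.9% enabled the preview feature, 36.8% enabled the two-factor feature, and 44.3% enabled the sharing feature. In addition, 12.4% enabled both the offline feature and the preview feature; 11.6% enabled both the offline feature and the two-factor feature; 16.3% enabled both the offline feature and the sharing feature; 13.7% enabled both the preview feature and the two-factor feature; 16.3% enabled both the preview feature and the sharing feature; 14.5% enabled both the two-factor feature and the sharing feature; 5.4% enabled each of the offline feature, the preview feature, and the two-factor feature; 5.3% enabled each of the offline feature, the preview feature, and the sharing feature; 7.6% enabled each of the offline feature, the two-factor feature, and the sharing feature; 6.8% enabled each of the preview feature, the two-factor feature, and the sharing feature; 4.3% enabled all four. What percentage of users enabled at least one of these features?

Apply inclusion-exclusion:
P(union) = 36.7 + 35.9 + 36.8 + 44.3 − 12.4 − 11.6 − 16.3 − 13.7 − 16.3 − 14.5 + 5.4 + 5.3 + 7.6 + 6.8 − 4.3 = 89.7%

89.7%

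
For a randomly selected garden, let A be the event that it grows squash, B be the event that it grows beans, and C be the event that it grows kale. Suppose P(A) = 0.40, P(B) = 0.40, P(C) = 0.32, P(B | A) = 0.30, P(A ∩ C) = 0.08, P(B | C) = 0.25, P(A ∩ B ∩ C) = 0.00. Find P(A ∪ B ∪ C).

0.84

P(A ∩ B) = P(A)·P(B|A) = 0.40 × 0.30 = 0.12
P(B ∩ C) = P(C)·P(B|C) = 0.32 × 0.25 = 0.08
Apply inclusion-exclusion:
P(A ∪ B ∪ C) = 0.40 + 0.40 + 0.32 − 0.12 − 0.08 − 0.08 + 0.00 = 0.84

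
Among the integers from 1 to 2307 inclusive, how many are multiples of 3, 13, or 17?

970

By inclusion-exclusion,
769 + 177 + 135 − 59 − 45 − 10 + 3 = 970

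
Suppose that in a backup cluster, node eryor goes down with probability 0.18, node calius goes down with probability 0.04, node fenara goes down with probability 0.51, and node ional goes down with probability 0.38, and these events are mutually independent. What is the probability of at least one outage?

0.76084864

P(none) = (1 − 0.18) × (1 − 0.04) × (1 − 0.51) × (1 − 0.38) = 0.82 × 0.96 × 0.49 × 0.62 = 0.23915136
P(at least one) = 1 − 0.23915136 = 0.76084864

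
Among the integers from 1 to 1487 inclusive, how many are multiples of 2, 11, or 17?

851

Using inclusion–exclusion:
⌊1487/2⌋ + ⌊1487/11⌋ + ⌊1487/17⌋ − ⌊1487/22⌋ − ⌊1487/34⌋ − ⌊1487/187⌋ + ⌊1487/374⌋ = 743 + 135 + 87 − 67 − 43 − 7 + 3 = 851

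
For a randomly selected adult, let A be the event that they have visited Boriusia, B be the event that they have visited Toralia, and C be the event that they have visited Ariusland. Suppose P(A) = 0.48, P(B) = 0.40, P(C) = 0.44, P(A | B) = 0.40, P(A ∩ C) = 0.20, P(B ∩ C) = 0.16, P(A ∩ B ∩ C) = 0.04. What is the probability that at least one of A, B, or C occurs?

0.84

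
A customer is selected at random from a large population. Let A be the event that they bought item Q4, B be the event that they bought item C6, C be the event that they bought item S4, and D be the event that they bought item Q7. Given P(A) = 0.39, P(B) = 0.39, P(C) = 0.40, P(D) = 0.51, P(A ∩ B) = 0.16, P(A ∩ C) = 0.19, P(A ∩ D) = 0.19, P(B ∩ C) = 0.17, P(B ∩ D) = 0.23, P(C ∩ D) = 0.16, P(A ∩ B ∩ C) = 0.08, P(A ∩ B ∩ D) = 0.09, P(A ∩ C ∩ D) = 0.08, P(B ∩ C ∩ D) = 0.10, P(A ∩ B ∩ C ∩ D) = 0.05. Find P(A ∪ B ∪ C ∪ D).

P(A ∪ B ∪ C ∪ D) = 0.39 + 0.39 + 0.40 + 0.51 − 0.16 − 0.19 − 0.19 − 0.17 − 0.23 − 0.16 + 0.08 + 0.09 + 0.08 + 0.10 − 0.05 = 0.89

0.89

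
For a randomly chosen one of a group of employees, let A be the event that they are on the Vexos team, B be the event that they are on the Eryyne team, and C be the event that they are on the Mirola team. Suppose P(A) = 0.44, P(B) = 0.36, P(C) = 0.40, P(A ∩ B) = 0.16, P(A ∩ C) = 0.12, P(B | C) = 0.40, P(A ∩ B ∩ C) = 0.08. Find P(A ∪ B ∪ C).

0.84

P(B ∩ C) = P(C)·P(B|C) = 0.40 × 0.40 = 0.16
Using inclusion–exclusion:
P(A ∪ B ∪ C) = 0.44 + 0.36 + 0.40 − 0.16 − 0.12 − 0.16 + 0.08 = 0.84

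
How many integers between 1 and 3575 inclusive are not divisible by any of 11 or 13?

⌊3575/11⌋ + ⌊3575/13⌋ − ⌊3575/143⌋ = 325 + 275 − 25 = 575
3575 − 575 = 3000

3000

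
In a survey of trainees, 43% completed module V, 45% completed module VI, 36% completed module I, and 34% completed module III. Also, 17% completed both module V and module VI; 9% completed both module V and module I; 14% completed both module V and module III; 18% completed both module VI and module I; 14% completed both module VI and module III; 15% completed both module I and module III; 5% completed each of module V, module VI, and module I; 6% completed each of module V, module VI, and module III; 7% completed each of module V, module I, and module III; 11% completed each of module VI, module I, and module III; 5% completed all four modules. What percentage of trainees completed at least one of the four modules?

P(union) = 43 + 45 + 36 + 34 − 17 − 9 − 14 − 18 − 14 − 15 + 5 + 6 + 7 + 11 − 5 = 95%

95%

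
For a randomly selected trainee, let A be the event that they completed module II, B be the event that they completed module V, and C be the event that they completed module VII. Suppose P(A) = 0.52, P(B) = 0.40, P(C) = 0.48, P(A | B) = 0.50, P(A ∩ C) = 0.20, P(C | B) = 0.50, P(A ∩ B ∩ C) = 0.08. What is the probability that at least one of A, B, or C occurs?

P(A ∩ B) = P(B)·P(A|B) = 0.40 × 0.50 = 0.20
P(B ∩ C) = P(B)·P(C|B) = 0.40 × 0.50 = 0.20
P(A ∪ B ∪ C) = 0.52 + 0.40 + 0.48 − 0.20 − 0.20 − 0.20 + 0.08 = 0.88

0.88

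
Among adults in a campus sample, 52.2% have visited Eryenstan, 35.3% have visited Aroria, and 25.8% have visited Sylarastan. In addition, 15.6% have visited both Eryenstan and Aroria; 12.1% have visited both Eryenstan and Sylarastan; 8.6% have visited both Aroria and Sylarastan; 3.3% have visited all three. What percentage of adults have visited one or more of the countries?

80.3%

By inclusion-exclusion,
P(at least one) = 52.2 + 35.3 + 25.8 − 15.6 − 12.1 − 8.6 + 3.3 = 80.3%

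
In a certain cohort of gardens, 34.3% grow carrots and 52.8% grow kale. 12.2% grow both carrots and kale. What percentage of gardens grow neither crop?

25.1%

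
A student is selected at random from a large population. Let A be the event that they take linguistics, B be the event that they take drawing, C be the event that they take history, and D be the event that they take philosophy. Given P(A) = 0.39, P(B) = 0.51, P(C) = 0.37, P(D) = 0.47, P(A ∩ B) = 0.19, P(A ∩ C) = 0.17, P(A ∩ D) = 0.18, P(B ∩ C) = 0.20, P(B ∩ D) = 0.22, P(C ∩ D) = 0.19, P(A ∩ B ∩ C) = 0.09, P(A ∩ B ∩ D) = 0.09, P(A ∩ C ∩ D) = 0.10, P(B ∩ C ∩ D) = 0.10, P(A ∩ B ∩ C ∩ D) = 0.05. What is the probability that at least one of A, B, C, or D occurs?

By inclusion–exclusion:
P(A ∪ B ∪ C ∪ D) = 0.39 + 0.51 + 0.37 + 0.47 − 0.19 − 0.17 − 0.18 − 0.20 − 0.22 − 0.19 + 0.09 + 0.09 + 0.10 + 0.10 − 0.05 = 0.92

0.92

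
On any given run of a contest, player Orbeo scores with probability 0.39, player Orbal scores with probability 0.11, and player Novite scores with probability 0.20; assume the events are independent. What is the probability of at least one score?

P(none) = (1 − 0.39) × (1 − 0.11) × (1 − 0.20) = 0.61 × 0.89 × 0.80 = 0.43432
P(at least one) = 1 − 0.43432 = 0.56568

0.56568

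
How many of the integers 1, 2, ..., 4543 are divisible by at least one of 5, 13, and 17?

Apply inclusion-exclusion:
908 + 349 + 267 − 69 − 53 − 20 + 4 = 1386

1386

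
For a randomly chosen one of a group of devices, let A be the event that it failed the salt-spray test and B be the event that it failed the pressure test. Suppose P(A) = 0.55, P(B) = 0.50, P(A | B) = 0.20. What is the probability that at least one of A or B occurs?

0.95

P(A ∩ B) = P(B)·P(A|B) = 0.50 × 0.20 = 0.10
By inclusion–exclusion:
P(A ∪ B) = 0.55 + 0.50 − 0.10 = 0.95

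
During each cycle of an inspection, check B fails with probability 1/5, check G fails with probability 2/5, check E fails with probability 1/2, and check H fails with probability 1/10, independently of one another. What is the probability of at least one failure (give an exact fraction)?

P(none) = (1 − 1/5) × (1 − 2/5) × (1 − 1/2) × (1 − 1/10) = 4/5 × 3/5 × 1/2 × 9/10 = 27/125
P(at least one) = 1 − 27/125 = 98/125

98/125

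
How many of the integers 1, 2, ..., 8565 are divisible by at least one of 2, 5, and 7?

5629

⌊8565/2⌋ + ⌊8565/5⌋ + ⌊8565/7⌋ − ⌊8565/10⌋ − ⌊8565/14⌋ − ⌊8565/35⌋ + ⌊8565/70⌋ = 4282 + 1713 + 1223 − 856 − 611 − 244 + 122 = 5629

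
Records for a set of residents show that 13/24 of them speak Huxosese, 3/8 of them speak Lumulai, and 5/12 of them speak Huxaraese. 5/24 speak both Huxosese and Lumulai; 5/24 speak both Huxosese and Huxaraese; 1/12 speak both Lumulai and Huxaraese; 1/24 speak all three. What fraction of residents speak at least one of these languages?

P(≥1) = 13/24 + 3/8 + 5/12 − 5/24 − 5/24 − 1/12 + 1/24 = 7/8

7/8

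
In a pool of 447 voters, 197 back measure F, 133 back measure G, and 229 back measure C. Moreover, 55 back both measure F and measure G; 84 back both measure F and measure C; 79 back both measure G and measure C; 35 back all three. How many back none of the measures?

Apply inclusion-exclusion:
|at least one| = 197 + 133 + 229 − 55 − 84 − 79 + 35 = 376
None: 447 − 376 = 71

71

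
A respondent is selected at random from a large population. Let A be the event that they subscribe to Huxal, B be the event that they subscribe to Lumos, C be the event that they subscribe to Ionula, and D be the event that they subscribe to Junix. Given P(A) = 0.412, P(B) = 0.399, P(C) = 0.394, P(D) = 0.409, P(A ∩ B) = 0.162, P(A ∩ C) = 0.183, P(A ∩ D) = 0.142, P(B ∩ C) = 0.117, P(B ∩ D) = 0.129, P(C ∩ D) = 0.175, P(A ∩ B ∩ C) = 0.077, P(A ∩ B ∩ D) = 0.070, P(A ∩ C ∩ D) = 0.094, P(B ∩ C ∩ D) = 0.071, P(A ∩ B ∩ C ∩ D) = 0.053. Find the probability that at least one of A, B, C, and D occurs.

0.965

Apply inclusion-exclusion:
P(A ∪ B ∪ C ∪ D) = 0.412 + 0.399 + 0.394 + 0.409 − 0.162 − 0.183 − 0.142 − 0.117 − 0.129 − 0.175 + 0.077 + 0.070 + 0.094 + 0.071 − 0.053 = 0.965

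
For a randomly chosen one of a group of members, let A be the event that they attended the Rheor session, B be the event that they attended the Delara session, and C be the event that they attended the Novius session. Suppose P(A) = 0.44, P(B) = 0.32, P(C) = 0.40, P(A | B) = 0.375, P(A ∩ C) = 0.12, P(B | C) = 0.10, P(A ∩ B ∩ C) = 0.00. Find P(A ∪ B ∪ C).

0.88

P(A ∩ B) = P(B)·P(A|B) = 0.32 × 0.375 = 0.12
P(B ∩ C) = P(C)·P(B|C) = 0.40 × 0.10 = 0.04
By inclusion-exclusion,
P(A ∪ B ∪ C) = 0.44 + 0.32 + 0.40 − 0.12 − 0.12 − 0.04 + 0.00 = 0.88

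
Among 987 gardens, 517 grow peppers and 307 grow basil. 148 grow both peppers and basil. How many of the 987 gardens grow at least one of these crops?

Inclusion–exclusion gives
N(≥1) = 517 + 307 − 148 = 676

676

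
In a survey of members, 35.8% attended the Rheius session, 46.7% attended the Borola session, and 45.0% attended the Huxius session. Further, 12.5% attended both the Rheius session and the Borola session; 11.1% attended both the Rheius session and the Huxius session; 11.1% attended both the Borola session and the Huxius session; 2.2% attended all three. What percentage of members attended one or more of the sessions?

95.0%

By inclusion-exclusion,
P(≥1) = 35.8 + 46.7 + 45.0 − 12.5 − 11.1 − 11.1 + 2.2 = 95.0%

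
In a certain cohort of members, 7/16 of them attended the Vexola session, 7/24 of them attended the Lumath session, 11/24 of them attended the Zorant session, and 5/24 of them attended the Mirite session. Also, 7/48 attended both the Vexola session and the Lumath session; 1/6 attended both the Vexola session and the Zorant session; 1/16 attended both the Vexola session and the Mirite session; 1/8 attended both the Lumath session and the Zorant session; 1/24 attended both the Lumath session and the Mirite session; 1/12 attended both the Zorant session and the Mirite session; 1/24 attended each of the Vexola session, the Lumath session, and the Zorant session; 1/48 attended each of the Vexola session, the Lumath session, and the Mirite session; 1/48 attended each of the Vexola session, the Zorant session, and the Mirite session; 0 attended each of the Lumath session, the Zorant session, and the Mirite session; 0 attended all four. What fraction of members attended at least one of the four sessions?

41/48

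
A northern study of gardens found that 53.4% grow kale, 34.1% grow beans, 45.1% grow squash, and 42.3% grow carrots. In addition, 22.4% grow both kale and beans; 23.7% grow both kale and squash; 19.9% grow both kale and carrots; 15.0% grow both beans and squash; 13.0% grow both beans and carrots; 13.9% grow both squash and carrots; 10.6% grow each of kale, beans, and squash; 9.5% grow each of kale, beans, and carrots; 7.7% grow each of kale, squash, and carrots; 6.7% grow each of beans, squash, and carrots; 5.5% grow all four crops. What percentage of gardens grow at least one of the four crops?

P(union) = 53.4 + 34.1 + 45.1 + 42.3 − 22.4 − 23.7 − 19.9 − 15.0 − 13.0 − 13.9 + 10.6 + 9.5 + 7.7 + 6.7 − 5.5 = 96.0%

96.0%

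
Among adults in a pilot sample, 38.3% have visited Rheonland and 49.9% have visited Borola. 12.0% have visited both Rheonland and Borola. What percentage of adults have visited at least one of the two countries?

Inclusion–exclusion gives
P(≥1) = 38.3 + 49.9 − 12.0 = 76.2%

76.2%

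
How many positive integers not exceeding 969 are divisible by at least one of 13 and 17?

127

By inclusion–exclusion:
74 + 57 − 4 = 127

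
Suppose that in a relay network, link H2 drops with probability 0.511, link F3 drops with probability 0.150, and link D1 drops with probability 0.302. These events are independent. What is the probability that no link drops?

0.2901237

P(none) = (1 − 0.511) × (1 − 0.150) × (1 − 0.302) = 0.489 × 0.850 × 0.698 = 0.2901237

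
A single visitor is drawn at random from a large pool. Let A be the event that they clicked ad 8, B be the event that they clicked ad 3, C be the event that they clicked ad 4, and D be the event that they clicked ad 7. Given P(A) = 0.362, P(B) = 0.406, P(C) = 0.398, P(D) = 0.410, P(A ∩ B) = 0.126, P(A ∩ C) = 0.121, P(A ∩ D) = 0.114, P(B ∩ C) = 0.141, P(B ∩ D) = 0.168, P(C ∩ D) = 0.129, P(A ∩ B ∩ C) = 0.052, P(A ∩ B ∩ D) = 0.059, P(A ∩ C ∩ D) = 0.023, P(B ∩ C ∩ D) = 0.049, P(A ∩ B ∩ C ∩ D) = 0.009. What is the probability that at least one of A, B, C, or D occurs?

0.951

P(A ∪ B ∪ C ∪ D) = 0.362 + 0.406 + 0.398 + 0.410 − 0.126 − 0.121 − 0.114 − 0.141 − 0.168 − 0.129 + 0.052 + 0.059 + 0.023 + 0.049 − 0.009 = 0.951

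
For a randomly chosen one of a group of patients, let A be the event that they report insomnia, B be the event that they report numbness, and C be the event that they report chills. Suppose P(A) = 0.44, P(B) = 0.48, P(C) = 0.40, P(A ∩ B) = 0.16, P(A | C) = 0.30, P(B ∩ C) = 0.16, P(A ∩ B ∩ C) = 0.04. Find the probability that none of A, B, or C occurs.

P(A ∩ C) = P(C)·P(A|C) = 0.40 × 0.30 = 0.12
Using inclusion–exclusion:
P(A ∪ B ∪ C) = 0.44 + 0.48 + 0.40 − 0.16 − 0.12 − 0.16 + 0.04 = 0.92
P(none) = 1 − 0.92 = 0.08

0.08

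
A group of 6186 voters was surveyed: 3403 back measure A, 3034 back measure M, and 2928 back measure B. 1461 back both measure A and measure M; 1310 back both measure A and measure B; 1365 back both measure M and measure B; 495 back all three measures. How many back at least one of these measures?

5724

|union| = 3403 + 3034 + 2928 − 1461 − 1310 − 1365 + 495 = 5724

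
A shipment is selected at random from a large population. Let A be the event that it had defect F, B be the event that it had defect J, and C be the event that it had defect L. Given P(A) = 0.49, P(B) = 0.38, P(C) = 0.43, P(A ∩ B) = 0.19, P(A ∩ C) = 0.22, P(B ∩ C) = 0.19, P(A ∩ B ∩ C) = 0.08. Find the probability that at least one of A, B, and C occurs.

0.78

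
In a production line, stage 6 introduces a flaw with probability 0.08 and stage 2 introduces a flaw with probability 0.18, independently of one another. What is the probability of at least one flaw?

0.2456

Since the events are independent, P(none) is the product of the individual non-occurrence probabilities.
P(none) = (1 − 0.08) × (1 − 0.18) = 0.92 × 0.82 = 0.7544
P(at least one) = 1 − 0.7544 = 0.2456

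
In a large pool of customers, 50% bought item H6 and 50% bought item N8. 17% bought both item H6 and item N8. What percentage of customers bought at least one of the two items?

83%

P(at least one) = 50 + 50 − 17 = 83%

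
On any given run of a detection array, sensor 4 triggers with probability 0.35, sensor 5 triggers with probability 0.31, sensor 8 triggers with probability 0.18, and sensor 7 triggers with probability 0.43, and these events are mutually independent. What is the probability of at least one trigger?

0.7903711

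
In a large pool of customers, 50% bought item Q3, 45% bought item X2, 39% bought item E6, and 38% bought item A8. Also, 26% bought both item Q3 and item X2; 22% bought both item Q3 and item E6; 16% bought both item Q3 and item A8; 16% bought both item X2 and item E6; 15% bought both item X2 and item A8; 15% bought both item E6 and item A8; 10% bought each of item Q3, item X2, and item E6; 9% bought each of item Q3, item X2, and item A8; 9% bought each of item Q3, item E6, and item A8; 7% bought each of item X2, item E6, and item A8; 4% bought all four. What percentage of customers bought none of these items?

7%

Apply inclusion-exclusion:
P(≥1) = 50 + 45 + 39 + 38 − 26 − 22 − 16 − 16 − 15 − 15 + 10 + 9 + 9 + 7 − 4 = 93%
P(none) = 100% − 93% = 7%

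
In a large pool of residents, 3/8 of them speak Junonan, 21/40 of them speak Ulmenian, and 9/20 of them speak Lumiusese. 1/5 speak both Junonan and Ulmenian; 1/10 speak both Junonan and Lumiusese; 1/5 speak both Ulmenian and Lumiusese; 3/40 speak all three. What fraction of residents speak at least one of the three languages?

37/40

P(at least one) = 3/8 + 21/40 + 9/20 − 1/5 − 1/10 − 1/5 + 3/40 = 37/40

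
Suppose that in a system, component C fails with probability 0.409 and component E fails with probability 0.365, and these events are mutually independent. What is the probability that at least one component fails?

0.624715

P(none) = (1 − 0.409) × (1 − 0.365) = 0.591 × 0.635 = 0.375285
P(at least one) = 1 − 0.375285 = 0.624715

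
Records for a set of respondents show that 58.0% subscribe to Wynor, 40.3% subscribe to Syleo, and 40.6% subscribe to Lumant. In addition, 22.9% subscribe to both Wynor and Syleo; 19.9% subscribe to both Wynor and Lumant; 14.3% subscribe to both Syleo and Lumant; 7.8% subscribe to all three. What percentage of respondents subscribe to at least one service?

89.6%

P(union) = 58.0 + 40.3 + 40.6 − 22.9 − 19.9 − 14.3 + 7.8 = 89.6%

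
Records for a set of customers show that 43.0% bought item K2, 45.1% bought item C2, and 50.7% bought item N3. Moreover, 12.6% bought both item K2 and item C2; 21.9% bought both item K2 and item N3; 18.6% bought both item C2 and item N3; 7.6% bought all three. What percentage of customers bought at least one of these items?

P(≥1) = 43.0 + 45.1 + 50.7 − 12.6 − 21.9 − 18.6 + 7.6 = 93.3%

93.3%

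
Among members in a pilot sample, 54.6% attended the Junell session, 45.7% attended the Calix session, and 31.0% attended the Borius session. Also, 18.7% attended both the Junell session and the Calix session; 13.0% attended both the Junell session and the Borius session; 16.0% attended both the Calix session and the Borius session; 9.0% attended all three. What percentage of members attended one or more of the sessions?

92.6%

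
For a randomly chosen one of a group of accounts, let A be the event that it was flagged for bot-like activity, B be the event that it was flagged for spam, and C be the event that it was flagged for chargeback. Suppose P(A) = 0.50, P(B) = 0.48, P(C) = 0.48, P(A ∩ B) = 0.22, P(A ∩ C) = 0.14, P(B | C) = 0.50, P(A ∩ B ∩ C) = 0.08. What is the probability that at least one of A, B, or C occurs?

P(B ∩ C) = P(C)·P(B|C) = 0.48 × 0.50 = 0.24
P(A ∪ B ∪ C) = 0.50 + 0.48 + 0.48 − 0.22 − 0.14 − 0.24 + 0.08 = 0.94

0.94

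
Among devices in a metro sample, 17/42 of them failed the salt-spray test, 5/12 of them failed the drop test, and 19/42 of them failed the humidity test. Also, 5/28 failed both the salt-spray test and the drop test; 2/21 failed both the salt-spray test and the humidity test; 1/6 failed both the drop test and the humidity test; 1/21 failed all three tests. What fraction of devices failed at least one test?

P(union) = 17/42 + 5/12 + 19/42 − 5/28 − 2/21 − 1/6 + 1/21 = 37/42

37/42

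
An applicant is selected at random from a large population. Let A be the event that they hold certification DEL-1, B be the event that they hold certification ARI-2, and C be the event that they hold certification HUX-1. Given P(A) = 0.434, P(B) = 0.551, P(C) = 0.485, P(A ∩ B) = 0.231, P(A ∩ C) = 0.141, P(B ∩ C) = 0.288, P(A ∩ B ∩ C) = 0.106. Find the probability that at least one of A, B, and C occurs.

P(A ∪ B ∪ C) = 0.434 + 0.551 + 0.485 − 0.231 − 0.141 − 0.288 + 0.106 = 0.916

0.916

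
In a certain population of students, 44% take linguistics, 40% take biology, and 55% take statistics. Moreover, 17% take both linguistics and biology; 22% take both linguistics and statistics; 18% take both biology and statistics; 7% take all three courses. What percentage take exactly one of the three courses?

46%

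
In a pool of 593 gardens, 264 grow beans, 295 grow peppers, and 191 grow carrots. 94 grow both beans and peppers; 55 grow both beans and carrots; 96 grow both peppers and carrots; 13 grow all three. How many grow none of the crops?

75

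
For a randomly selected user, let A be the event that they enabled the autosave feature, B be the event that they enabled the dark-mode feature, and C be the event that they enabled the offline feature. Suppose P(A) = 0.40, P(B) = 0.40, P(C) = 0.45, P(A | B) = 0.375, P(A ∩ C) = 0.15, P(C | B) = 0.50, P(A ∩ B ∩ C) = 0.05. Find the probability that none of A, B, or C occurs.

0.20

P(A ∩ B) = P(B)·P(A|B) = 0.40 × 0.375 = 0.15
P(B ∩ C) = P(B)·P(C|B) = 0.40 × 0.50 = 0.20
P(A ∪ B ∪ C) = 0.40 + 0.40 + 0.45 − 0.15 − 0.15 − 0.20 + 0.05 = 0.80
P(none) = 1 − 0.80 = 0.20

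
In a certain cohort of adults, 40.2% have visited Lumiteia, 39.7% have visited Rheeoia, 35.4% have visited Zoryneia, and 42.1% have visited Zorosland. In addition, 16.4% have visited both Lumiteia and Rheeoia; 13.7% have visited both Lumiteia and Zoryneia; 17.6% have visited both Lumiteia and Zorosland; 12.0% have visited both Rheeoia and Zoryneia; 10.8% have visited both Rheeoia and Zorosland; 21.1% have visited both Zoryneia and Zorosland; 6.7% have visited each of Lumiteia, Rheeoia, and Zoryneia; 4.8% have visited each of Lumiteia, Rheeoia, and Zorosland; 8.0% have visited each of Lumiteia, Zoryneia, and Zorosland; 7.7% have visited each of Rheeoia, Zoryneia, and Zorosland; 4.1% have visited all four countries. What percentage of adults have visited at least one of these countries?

By inclusion-exclusion,
P(union) = 40.2 + 39.7 + 35.4 + 42.1 − 16.4 − 13.7 − 17.6 − 12.0 − 10.8 − 21.1 + 6.7 + 4.8 + 8.0 + 7.7 − 4.1 = 88.9%

88.9%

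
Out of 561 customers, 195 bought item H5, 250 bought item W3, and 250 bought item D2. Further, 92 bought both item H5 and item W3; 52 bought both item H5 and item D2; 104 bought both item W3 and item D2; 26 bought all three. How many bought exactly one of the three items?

277

N(exactly one) = 195 + 250 + 250 − 2·92 − 2·52 − 2·104 + 3·26 = 277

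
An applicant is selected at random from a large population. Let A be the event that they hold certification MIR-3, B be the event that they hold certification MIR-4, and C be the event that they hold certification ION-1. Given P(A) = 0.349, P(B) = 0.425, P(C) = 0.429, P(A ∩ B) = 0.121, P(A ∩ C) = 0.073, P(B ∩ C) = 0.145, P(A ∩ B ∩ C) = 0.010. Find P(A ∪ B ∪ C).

0.874

Apply inclusion-exclusion:
P(A ∪ B ∪ C) = 0.349 + 0.425 + 0.429 − 0.121 − 0.073 − 0.145 + 0.010 = 0.874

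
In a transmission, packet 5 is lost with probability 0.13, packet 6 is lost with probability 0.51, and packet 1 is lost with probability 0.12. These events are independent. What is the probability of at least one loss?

Independence gives P(none) = ∏(1 − pᵢ).
P(none) = (1 − 0.13) × (1 − 0.51) × (1 − 0.12) = 0.87 × 0.49 × 0.88 = 0.375144
P(at least one) = 1 − 0.375144 = 0.624856

0.624856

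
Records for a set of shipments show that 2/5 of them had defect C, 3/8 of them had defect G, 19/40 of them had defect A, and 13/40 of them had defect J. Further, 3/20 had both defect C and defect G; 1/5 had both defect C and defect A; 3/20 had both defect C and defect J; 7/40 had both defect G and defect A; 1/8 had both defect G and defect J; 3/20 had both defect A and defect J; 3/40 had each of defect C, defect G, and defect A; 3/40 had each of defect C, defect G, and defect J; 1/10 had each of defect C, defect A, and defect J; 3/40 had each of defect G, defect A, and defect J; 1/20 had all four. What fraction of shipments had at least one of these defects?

By inclusion–exclusion:
P(at least one) = 2/5 + 3/8 + 19/40 + 13/40 − 3/20 − 1/5 − 3/20 − 7/40 − 1/8 − 3/20 + 3/40 + 3/40 + 1/10 + 3/40 − 1/20 = 9/10

9/10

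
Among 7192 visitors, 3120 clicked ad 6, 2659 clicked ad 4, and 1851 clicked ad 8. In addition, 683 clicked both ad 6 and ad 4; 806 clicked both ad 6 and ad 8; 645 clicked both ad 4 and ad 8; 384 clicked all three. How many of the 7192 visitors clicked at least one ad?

5880

By inclusion-exclusion,
|at least one| = 3120 + 2659 + 1851 − 683 − 806 − 645 + 384 = 5880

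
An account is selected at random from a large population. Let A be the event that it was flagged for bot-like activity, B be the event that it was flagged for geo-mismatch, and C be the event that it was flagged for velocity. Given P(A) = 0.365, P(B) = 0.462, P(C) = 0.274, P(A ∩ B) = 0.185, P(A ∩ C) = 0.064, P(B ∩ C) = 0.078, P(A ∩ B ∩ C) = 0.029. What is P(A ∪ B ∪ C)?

0.803

Using inclusion–exclusion:
P(A ∪ B ∪ C) = 0.365 + 0.462 + 0.274 − 0.185 − 0.064 − 0.078 + 0.029 = 0.803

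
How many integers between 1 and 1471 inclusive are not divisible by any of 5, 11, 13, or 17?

Using inclusion–exclusion:
294 + 133 + 113 + 86 − 26 − 22 − 17 − 10 − 7 − 6 + 2 + 1 + 1 + 0 − 0 = 542
1471 − 542 = 929

929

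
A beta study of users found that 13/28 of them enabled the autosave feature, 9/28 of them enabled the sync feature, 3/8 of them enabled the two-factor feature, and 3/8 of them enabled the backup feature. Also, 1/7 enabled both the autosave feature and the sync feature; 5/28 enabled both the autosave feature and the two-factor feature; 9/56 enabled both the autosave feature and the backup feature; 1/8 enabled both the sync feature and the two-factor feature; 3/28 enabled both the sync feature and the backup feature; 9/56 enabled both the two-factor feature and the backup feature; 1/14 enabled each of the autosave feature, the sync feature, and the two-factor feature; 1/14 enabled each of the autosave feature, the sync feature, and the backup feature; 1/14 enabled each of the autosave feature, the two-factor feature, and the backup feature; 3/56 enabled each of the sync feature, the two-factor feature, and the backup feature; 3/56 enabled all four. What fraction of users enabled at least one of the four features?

7/8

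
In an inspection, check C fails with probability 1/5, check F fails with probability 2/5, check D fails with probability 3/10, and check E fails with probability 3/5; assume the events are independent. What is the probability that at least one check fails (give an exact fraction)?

541/625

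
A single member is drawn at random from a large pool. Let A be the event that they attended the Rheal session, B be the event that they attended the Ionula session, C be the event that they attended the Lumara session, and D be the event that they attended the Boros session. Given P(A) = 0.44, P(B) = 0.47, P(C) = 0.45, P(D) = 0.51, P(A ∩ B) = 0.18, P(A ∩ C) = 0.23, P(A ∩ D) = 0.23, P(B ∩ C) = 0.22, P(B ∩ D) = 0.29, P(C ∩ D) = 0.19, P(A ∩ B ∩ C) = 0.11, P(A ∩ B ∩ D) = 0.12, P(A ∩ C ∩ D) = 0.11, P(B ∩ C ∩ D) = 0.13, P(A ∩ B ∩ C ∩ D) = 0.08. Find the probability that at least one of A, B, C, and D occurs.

Apply inclusion-exclusion:
P(A ∪ B ∪ C ∪ D) = 0.44 + 0.47 + 0.45 + 0.51 − 0.18 − 0.23 − 0.23 − 0.22 − 0.29 − 0.19 + 0.11 + 0.12 + 0.11 + 0.13 − 0.08 = 0.92

0.92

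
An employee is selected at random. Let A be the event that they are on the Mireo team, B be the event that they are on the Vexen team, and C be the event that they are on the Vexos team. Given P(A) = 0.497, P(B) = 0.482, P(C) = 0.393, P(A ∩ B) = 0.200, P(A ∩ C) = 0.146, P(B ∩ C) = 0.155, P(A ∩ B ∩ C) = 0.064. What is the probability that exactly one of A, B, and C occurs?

By inclusion–exclusion (exactly-one form):
P(exactly one) = 0.497 + 0.482 + 0.393 − 2·0.200 − 2·0.146 − 2·0.155 + 3·0.064 = 0.562

0.562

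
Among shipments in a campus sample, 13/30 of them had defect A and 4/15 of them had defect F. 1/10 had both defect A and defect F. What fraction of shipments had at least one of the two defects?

By inclusion-exclusion,
P(≥1) = 13/30 + 4/15 − 1/10 = 3/5

3/5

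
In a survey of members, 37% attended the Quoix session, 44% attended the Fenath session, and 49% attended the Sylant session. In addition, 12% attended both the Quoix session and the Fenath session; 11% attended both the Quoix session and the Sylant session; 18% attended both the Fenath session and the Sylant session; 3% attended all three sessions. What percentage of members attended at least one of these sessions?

92%

P(≥1) = 37 + 44 + 49 − 12 − 11 − 18 + 3 = 92%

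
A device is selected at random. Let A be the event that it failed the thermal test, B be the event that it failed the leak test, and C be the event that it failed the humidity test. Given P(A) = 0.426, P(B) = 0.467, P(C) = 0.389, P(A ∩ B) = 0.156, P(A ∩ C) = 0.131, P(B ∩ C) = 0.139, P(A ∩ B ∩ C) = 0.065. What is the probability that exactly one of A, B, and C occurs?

Using the inclusion–exclusion count for exactly one event:
P(exactly one) = 0.426 + 0.467 + 0.389 − 2·0.156 − 2·0.131 − 2·0.139 + 3·0.065 = 0.625

0.625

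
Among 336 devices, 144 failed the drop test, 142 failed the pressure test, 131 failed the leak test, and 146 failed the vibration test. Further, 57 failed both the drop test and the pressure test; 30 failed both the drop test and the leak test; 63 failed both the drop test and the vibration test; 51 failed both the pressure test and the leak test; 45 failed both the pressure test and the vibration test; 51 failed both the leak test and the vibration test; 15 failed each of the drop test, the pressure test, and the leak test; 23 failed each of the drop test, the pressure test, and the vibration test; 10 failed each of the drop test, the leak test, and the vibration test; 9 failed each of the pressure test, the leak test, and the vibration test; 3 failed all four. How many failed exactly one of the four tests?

Using the inclusion–exclusion count for exactly one event:
N(exactly one) = 144 + 142 + 131 + 146 − 2·57 − 2·30 − 2·63 − 2·51 − 2·45 − 2·51 + 3·15 + 3·23 + 3·10 + 3·9 − 4·3 = 128

128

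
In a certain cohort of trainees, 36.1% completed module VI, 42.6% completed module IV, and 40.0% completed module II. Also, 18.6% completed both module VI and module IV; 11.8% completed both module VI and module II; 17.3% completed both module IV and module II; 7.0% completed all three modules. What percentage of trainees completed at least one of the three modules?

Apply inclusion-exclusion:
P(≥1) = 36.1 + 42.6 + 40.0 − 18.6 − 11.8 − 17.3 + 7.0 = 78.0%

78.0%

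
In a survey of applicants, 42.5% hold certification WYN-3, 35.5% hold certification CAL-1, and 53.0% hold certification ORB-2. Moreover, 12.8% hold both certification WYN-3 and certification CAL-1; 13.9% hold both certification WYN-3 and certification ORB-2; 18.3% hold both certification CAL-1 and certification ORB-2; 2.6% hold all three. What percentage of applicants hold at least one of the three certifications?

88.6%

P(≥1) = 42.5 + 35.5 + 53.0 − 12.8 − 13.9 − 18.3 + 2.6 = 88.6%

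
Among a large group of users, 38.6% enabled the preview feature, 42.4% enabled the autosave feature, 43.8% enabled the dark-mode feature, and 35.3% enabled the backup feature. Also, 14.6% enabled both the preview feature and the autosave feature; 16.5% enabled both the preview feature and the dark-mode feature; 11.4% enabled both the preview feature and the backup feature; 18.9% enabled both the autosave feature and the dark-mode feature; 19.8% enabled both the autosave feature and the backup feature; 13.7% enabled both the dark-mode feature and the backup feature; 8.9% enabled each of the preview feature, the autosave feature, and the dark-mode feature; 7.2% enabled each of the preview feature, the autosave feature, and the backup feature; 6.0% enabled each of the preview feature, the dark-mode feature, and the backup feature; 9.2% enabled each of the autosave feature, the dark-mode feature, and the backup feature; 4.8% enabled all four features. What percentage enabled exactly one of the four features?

45.0%

P(exactly one) = 38.6 + 42.4 + 43.8 + 35.3 − 2·14.6 − 2·16.5 − 2·11.4 − 2·18.9 − 2·19.8 − 2·13.7 + 3·8.9 + 3·7.2 + 3·6.0 + 3·9.2 − 4·4.8 = 45.0%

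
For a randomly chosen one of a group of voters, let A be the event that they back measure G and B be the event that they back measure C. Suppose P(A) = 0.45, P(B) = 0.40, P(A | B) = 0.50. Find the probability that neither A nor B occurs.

0.35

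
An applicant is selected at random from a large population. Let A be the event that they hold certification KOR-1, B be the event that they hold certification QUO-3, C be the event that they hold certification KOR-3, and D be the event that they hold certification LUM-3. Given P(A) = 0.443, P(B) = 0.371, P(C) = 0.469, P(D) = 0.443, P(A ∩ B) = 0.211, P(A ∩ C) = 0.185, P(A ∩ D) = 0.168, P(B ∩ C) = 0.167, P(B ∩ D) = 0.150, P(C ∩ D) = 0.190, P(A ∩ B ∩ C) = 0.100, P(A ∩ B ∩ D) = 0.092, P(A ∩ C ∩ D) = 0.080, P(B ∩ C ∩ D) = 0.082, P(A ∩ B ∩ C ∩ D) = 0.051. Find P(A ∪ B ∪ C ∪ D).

0.958

Inclusion–exclusion gives
P(A ∪ B ∪ C ∪ D) = 0.443 + 0.371 + 0.469 + 0.443 − 0.211 − 0.185 − 0.168 − 0.167 − 0.150 − 0.190 + 0.100 + 0.092 + 0.080 + 0.082 − 0.051 = 0.958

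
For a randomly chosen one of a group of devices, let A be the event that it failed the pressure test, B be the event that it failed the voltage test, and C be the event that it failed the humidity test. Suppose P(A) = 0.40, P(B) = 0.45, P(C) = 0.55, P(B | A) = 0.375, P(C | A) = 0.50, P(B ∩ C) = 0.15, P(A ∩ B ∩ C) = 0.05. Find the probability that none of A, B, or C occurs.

P(A ∩ B) = P(A)·P(B|A) = 0.40 × 0.375 = 0.15
P(A ∩ C) = P(A)·P(C|A) = 0.40 × 0.50 = 0.20
P(A ∪ B ∪ C) = 0.40 + 0.45 + 0.55 − 0.15 − 0.20 − 0.15 + 0.05 = 0.95
P(none) = 1 − 0.95 = 0.05

0.05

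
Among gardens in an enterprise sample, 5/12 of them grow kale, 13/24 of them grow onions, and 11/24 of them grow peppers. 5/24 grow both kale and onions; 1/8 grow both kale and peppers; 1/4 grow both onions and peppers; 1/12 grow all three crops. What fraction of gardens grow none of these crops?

Inclusion–exclusion gives
P(at least one) = 5/12 + 13/24 + 11/24 − 5/24 − 1/8 − 1/4 + 1/12 = 11/12
P(none) = 1 − 11/12 = 1/12

1/12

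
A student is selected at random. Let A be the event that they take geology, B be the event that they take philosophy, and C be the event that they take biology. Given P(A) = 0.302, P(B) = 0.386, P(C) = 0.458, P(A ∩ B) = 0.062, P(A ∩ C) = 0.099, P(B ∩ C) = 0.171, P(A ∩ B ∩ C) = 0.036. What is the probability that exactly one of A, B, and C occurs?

0.590

By inclusion–exclusion (exactly-one form):
P(exactly one) = 0.302 + 0.386 + 0.458 − 2·0.062 − 2·0.099 − 2·0.171 + 3·0.036 = 0.590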